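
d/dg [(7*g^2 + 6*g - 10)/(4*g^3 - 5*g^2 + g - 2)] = (-28*g^4 - 48*g^3 + 157*g^2 - 128*g - 2)/(16*g^6 - 40*g^5 + 33*g^4 - 26*g^3 + 21*g^2 - 4*g + 4)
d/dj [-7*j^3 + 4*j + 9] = 4 - 21*j^2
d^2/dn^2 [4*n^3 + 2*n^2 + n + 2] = 24*n + 4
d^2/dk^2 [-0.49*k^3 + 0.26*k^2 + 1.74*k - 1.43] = 0.52 - 2.94*k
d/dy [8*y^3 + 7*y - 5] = 24*y^2 + 7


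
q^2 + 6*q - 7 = (q - 1)*(q + 7)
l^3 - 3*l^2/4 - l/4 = l*(l - 1)*(l + 1/4)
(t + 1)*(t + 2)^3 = t^4 + 7*t^3 + 18*t^2 + 20*t + 8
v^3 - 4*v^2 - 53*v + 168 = (v - 8)*(v - 3)*(v + 7)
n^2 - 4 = (n - 2)*(n + 2)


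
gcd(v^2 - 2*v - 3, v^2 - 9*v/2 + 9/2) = v - 3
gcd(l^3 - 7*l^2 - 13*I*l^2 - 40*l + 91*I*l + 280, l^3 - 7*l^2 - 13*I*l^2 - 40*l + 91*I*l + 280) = l^3 + l^2*(-7 - 13*I) + l*(-40 + 91*I) + 280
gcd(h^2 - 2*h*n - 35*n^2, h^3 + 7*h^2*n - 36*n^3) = 1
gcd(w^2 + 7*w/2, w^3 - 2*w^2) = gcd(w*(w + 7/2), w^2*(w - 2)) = w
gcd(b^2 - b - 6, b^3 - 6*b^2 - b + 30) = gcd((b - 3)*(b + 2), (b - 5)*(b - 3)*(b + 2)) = b^2 - b - 6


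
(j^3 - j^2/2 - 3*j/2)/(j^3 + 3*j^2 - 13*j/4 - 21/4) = 2*j/(2*j + 7)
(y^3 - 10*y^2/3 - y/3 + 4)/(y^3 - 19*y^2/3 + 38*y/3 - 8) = (y + 1)/(y - 2)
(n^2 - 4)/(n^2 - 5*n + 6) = (n + 2)/(n - 3)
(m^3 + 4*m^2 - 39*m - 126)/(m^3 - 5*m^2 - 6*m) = (m^2 + 10*m + 21)/(m*(m + 1))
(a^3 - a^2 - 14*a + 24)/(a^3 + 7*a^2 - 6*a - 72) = (a - 2)/(a + 6)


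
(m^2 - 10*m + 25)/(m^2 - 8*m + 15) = (m - 5)/(m - 3)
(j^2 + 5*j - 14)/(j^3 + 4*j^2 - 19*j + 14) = 1/(j - 1)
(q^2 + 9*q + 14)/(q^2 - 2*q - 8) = (q + 7)/(q - 4)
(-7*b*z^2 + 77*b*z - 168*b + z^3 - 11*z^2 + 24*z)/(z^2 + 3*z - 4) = (-7*b*z^2 + 77*b*z - 168*b + z^3 - 11*z^2 + 24*z)/(z^2 + 3*z - 4)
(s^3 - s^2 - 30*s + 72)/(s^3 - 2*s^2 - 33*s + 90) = (s - 4)/(s - 5)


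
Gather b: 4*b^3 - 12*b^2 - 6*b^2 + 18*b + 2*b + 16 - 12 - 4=4*b^3 - 18*b^2 + 20*b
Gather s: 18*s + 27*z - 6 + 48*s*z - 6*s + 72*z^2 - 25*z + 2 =s*(48*z + 12) + 72*z^2 + 2*z - 4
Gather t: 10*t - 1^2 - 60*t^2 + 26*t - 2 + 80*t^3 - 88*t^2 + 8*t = 80*t^3 - 148*t^2 + 44*t - 3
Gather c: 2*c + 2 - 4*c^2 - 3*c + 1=-4*c^2 - c + 3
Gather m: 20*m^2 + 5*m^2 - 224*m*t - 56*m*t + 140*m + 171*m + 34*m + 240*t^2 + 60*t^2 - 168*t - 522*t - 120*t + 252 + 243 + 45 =25*m^2 + m*(345 - 280*t) + 300*t^2 - 810*t + 540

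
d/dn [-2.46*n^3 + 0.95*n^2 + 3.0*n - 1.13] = -7.38*n^2 + 1.9*n + 3.0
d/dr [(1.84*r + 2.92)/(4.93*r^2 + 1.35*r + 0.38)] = (9.0712*r^2 + 2.484*r - (1.84*r + 2.92)*(9.86*r + 1.35) + 0.6992)/(4.93*r^2 + 1.35*r + 0.38)^2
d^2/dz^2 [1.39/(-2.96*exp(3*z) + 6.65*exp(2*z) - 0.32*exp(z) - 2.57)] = (-1.39*(8.88*exp(2*z) - 13.3*exp(z) + 0.32)*(17.76*exp(2*z) - 26.6*exp(z) + 0.64)*exp(z) + (37.0296*exp(2*z) - 36.974*exp(z) + 0.4448)*(2.96*exp(3*z) - 6.65*exp(2*z) + 0.32*exp(z) + 2.57))*exp(z)/(2.96*exp(3*z) - 6.65*exp(2*z) + 0.32*exp(z) + 2.57)^3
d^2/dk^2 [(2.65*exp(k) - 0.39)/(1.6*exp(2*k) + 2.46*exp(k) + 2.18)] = (6.784*exp(4*k) - 14.424*exp(3*k) - 60.06432*exp(2*k) - 11.130264*exp(k) + 14.685352)*exp(k)/(4.096*exp(6*k) + 18.8928*exp(5*k) + 45.79008*exp(4*k) + 66.369816*exp(3*k) + 62.388984*exp(2*k) + 35.072712*exp(k) + 10.360232)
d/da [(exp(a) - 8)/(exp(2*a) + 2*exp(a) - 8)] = (-2*(exp(a) - 8)*(exp(a) + 1) + exp(2*a) + 2*exp(a) - 8)*exp(a)/(exp(2*a) + 2*exp(a) - 8)^2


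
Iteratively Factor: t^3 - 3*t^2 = (t)*(t^2 - 3*t) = t*(t - 3)*(t)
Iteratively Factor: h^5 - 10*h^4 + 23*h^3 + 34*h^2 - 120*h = (h - 4)*(h^4 - 6*h^3 - h^2 + 30*h) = h*(h - 4)*(h^3 - 6*h^2 - h + 30) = h*(h - 4)*(h + 2)*(h^2 - 8*h + 15) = h*(h - 4)*(h - 3)*(h + 2)*(h - 5)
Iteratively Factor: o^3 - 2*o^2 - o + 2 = (o + 1)*(o^2 - 3*o + 2) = (o - 2)*(o + 1)*(o - 1)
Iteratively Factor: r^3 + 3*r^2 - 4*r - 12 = (r - 2)*(r^2 + 5*r + 6) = (r - 2)*(r + 2)*(r + 3)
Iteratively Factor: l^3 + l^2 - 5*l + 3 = (l + 3)*(l^2 - 2*l + 1) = (l - 1)*(l + 3)*(l - 1)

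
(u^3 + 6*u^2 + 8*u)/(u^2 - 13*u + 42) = u*(u^2 + 6*u + 8)/(u^2 - 13*u + 42)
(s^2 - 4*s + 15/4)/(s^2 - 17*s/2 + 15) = (s - 3/2)/(s - 6)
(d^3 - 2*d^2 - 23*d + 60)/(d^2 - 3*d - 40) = (d^2 - 7*d + 12)/(d - 8)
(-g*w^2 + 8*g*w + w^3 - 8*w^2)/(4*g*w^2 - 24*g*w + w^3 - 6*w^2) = (-g*w + 8*g + w^2 - 8*w)/(4*g*w - 24*g + w^2 - 6*w)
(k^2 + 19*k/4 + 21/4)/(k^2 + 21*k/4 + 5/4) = (4*k^2 + 19*k + 21)/(4*k^2 + 21*k + 5)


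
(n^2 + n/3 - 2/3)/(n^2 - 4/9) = 3*(n + 1)/(3*n + 2)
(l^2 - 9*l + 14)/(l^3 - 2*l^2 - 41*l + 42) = (l - 2)/(l^2 + 5*l - 6)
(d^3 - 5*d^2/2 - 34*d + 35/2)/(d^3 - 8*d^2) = (2*d^3 - 5*d^2 - 68*d + 35)/(2*d^2*(d - 8))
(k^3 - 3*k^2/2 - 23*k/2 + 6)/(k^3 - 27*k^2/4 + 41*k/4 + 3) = 2*(2*k^2 + 5*k - 3)/(4*k^2 - 11*k - 3)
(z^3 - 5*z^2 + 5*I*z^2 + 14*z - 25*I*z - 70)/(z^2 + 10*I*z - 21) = (z^2 - z*(5 + 2*I) + 10*I)/(z + 3*I)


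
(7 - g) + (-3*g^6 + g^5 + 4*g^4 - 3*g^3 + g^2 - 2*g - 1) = -3*g^6 + g^5 + 4*g^4 - 3*g^3 + g^2 - 3*g + 6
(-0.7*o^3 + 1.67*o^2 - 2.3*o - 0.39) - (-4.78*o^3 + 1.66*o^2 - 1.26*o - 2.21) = 4.08*o^3 + 0.01*o^2 - 1.04*o + 1.82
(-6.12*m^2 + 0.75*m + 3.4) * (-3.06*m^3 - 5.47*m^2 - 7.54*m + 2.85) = 18.7272*m^5 + 31.1814*m^4 + 31.6383*m^3 - 41.695*m^2 - 23.4985*m + 9.69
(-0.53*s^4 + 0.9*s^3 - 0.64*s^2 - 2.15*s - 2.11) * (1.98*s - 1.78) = -1.0494*s^5 + 2.7254*s^4 - 2.8692*s^3 - 3.1178*s^2 - 0.3508*s + 3.7558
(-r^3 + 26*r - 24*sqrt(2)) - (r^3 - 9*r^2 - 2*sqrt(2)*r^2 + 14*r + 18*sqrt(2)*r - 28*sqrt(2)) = -2*r^3 + 2*sqrt(2)*r^2 + 9*r^2 - 18*sqrt(2)*r + 12*r + 4*sqrt(2)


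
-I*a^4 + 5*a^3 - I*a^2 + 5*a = a*(a - I)*(a + 5*I)*(-I*a + 1)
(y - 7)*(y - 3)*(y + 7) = y^3 - 3*y^2 - 49*y + 147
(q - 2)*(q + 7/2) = q^2 + 3*q/2 - 7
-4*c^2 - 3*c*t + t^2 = (-4*c + t)*(c + t)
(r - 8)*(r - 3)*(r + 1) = r^3 - 10*r^2 + 13*r + 24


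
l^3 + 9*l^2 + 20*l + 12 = (l + 1)*(l + 2)*(l + 6)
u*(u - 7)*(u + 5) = u^3 - 2*u^2 - 35*u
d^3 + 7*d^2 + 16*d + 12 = (d + 2)^2*(d + 3)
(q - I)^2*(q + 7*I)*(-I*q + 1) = -I*q^4 + 6*q^3 - 8*I*q^2 + 6*q - 7*I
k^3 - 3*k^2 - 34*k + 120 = (k - 5)*(k - 4)*(k + 6)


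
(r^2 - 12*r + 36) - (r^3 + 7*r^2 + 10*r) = -r^3 - 6*r^2 - 22*r + 36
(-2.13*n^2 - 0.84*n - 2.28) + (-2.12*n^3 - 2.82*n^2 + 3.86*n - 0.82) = -2.12*n^3 - 4.95*n^2 + 3.02*n - 3.1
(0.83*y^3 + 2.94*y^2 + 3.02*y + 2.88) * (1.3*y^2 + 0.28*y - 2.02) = 1.079*y^5 + 4.0544*y^4 + 3.0726*y^3 - 1.3492*y^2 - 5.294*y - 5.8176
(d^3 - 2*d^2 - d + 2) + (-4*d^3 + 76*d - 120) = -3*d^3 - 2*d^2 + 75*d - 118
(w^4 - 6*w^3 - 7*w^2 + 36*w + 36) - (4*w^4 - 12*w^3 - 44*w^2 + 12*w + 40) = -3*w^4 + 6*w^3 + 37*w^2 + 24*w - 4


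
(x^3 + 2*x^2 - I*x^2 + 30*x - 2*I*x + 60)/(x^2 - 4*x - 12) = (x^2 - I*x + 30)/(x - 6)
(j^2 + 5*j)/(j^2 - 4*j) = (j + 5)/(j - 4)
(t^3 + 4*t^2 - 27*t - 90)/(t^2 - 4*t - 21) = (t^2 + t - 30)/(t - 7)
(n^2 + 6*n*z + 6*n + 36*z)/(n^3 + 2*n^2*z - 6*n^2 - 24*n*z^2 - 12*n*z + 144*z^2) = (-n - 6)/(-n^2 + 4*n*z + 6*n - 24*z)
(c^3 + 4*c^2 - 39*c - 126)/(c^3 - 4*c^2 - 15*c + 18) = (c + 7)/(c - 1)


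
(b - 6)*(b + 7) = b^2 + b - 42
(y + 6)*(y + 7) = y^2 + 13*y + 42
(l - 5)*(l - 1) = l^2 - 6*l + 5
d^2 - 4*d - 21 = (d - 7)*(d + 3)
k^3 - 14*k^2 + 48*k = k*(k - 8)*(k - 6)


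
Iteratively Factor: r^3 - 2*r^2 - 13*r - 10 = (r + 1)*(r^2 - 3*r - 10) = (r + 1)*(r + 2)*(r - 5)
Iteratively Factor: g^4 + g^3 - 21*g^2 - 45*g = (g)*(g^3 + g^2 - 21*g - 45) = g*(g + 3)*(g^2 - 2*g - 15) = g*(g - 5)*(g + 3)*(g + 3)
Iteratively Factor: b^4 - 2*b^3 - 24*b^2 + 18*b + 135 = (b + 3)*(b^3 - 5*b^2 - 9*b + 45) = (b - 3)*(b + 3)*(b^2 - 2*b - 15) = (b - 5)*(b - 3)*(b + 3)*(b + 3)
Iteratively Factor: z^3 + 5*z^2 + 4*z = (z)*(z^2 + 5*z + 4) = z*(z + 1)*(z + 4)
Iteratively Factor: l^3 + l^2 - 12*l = (l + 4)*(l^2 - 3*l) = (l - 3)*(l + 4)*(l)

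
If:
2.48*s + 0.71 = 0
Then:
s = -0.29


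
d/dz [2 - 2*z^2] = -4*z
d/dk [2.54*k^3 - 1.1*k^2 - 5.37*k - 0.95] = 7.62*k^2 - 2.2*k - 5.37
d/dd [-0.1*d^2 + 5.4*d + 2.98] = 5.4 - 0.2*d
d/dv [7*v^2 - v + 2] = 14*v - 1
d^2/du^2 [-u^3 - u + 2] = -6*u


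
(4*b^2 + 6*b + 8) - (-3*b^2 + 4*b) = 7*b^2 + 2*b + 8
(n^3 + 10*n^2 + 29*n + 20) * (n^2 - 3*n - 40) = n^5 + 7*n^4 - 41*n^3 - 467*n^2 - 1220*n - 800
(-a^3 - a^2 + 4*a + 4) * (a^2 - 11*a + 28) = -a^5 + 10*a^4 - 13*a^3 - 68*a^2 + 68*a + 112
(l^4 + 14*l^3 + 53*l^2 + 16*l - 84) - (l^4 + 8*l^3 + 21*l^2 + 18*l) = 6*l^3 + 32*l^2 - 2*l - 84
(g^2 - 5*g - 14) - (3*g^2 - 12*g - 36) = -2*g^2 + 7*g + 22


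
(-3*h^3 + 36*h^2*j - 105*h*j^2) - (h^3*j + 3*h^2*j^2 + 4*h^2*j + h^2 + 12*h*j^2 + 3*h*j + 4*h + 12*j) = -h^3*j - 3*h^3 - 3*h^2*j^2 + 32*h^2*j - h^2 - 117*h*j^2 - 3*h*j - 4*h - 12*j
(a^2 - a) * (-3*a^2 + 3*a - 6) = -3*a^4 + 6*a^3 - 9*a^2 + 6*a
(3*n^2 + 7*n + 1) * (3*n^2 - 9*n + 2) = 9*n^4 - 6*n^3 - 54*n^2 + 5*n + 2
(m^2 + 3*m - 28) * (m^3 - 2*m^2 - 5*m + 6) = m^5 + m^4 - 39*m^3 + 47*m^2 + 158*m - 168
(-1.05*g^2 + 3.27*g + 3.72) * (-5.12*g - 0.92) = 5.376*g^3 - 15.7764*g^2 - 22.0548*g - 3.4224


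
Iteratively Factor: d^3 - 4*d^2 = (d - 4)*(d^2) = d*(d - 4)*(d)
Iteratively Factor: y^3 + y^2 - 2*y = (y + 2)*(y^2 - y) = (y - 1)*(y + 2)*(y)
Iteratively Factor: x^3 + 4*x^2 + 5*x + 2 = (x + 1)*(x^2 + 3*x + 2) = (x + 1)^2*(x + 2)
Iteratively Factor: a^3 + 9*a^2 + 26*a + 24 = (a + 3)*(a^2 + 6*a + 8) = (a + 3)*(a + 4)*(a + 2)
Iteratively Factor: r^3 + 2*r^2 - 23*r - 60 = (r + 4)*(r^2 - 2*r - 15) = (r - 5)*(r + 4)*(r + 3)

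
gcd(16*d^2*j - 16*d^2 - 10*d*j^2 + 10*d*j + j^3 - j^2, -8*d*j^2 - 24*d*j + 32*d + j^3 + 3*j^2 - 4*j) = 8*d*j - 8*d - j^2 + j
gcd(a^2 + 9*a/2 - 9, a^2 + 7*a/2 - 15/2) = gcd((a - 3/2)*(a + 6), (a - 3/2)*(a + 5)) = a - 3/2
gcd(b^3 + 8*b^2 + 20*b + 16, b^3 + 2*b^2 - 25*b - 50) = b + 2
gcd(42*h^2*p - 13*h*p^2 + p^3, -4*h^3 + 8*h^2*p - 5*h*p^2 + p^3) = 1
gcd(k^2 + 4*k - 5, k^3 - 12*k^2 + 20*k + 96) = 1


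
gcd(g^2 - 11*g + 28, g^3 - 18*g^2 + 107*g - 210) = g - 7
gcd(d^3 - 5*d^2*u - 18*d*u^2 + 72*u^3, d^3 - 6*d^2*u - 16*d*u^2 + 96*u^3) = -d^2 + 2*d*u + 24*u^2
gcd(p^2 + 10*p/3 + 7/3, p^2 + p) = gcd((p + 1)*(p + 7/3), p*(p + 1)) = p + 1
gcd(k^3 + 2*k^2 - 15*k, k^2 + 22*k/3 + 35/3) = k + 5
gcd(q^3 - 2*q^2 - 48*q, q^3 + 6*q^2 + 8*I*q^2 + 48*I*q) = q^2 + 6*q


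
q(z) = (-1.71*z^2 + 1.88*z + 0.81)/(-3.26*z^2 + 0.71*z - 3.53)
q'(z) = (1.88 - 3.42*z)/(-3.26*z^2 + 0.71*z - 3.53) + (6.52*z - 0.71)*(-1.71*z^2 + 1.88*z + 0.81)/(-3.26*z^2 + 0.71*z - 3.53)^2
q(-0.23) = -0.07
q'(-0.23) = -0.73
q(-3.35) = 0.58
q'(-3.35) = -0.01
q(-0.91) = 0.34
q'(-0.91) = -0.40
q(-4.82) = 0.58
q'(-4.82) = 0.00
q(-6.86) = 0.57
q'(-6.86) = 0.00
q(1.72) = 0.08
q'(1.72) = 0.26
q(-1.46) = 0.48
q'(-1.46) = -0.17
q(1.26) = -0.06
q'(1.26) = 0.37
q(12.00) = 0.48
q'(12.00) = 0.00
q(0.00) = -0.23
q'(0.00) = -0.58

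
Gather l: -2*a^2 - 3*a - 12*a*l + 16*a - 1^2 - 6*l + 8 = -2*a^2 + 13*a + l*(-12*a - 6) + 7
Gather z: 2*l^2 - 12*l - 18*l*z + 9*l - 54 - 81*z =2*l^2 - 3*l + z*(-18*l - 81) - 54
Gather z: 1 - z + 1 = 2 - z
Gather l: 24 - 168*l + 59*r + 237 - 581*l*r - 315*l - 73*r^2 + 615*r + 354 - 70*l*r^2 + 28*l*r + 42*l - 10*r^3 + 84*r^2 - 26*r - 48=l*(-70*r^2 - 553*r - 441) - 10*r^3 + 11*r^2 + 648*r + 567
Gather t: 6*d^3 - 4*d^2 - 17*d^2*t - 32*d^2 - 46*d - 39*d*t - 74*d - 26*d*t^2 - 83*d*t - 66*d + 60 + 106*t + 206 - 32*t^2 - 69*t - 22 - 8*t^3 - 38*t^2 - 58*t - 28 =6*d^3 - 36*d^2 - 186*d - 8*t^3 + t^2*(-26*d - 70) + t*(-17*d^2 - 122*d - 21) + 216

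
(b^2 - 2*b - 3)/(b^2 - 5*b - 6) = (b - 3)/(b - 6)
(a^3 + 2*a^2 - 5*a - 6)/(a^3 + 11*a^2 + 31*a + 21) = (a - 2)/(a + 7)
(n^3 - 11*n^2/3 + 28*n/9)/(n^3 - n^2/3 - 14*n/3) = (n - 4/3)/(n + 2)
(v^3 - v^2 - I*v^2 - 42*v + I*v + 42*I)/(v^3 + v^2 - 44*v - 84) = (v - I)/(v + 2)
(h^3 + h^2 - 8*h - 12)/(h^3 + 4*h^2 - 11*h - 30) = (h + 2)/(h + 5)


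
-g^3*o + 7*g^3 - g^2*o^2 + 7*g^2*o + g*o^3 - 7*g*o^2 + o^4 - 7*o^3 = (-g + o)*(g + o)^2*(o - 7)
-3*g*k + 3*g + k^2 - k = (-3*g + k)*(k - 1)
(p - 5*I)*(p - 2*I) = p^2 - 7*I*p - 10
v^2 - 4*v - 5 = (v - 5)*(v + 1)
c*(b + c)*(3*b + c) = 3*b^2*c + 4*b*c^2 + c^3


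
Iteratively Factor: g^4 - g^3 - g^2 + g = (g - 1)*(g^3 - g) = (g - 1)*(g + 1)*(g^2 - g) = g*(g - 1)*(g + 1)*(g - 1)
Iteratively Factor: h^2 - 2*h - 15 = (h + 3)*(h - 5)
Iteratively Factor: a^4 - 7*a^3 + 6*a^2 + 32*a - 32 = (a - 4)*(a^3 - 3*a^2 - 6*a + 8) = (a - 4)*(a + 2)*(a^2 - 5*a + 4) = (a - 4)^2*(a + 2)*(a - 1)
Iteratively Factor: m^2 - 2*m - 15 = (m + 3)*(m - 5)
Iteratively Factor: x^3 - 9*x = (x)*(x^2 - 9) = x*(x + 3)*(x - 3)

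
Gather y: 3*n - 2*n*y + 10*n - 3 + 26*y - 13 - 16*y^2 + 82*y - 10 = 13*n - 16*y^2 + y*(108 - 2*n) - 26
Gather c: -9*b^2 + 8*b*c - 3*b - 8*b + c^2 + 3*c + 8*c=-9*b^2 - 11*b + c^2 + c*(8*b + 11)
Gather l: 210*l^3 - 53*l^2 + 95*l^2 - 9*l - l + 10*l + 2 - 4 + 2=210*l^3 + 42*l^2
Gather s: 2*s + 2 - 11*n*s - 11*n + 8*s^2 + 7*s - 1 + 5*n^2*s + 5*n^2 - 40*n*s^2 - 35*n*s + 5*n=5*n^2 - 6*n + s^2*(8 - 40*n) + s*(5*n^2 - 46*n + 9) + 1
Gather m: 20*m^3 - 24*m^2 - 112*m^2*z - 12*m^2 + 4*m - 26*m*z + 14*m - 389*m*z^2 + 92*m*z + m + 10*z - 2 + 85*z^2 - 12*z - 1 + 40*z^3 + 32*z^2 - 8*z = 20*m^3 + m^2*(-112*z - 36) + m*(-389*z^2 + 66*z + 19) + 40*z^3 + 117*z^2 - 10*z - 3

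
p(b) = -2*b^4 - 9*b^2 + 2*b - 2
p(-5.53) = -2158.67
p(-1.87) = -61.67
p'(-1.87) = 87.97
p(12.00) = -42746.00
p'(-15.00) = 27272.00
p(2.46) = -124.79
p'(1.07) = -27.06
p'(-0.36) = 8.85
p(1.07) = -12.79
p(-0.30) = -3.43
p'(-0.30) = 7.62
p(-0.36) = -3.92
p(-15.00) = -103307.00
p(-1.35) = -27.75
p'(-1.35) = 45.98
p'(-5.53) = 1454.44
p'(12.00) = -14038.00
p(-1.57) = -39.48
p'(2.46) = -161.38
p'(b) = -8*b^3 - 18*b + 2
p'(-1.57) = 61.22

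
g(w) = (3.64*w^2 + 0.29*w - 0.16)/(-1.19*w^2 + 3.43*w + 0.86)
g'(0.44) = 1.28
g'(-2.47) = 0.29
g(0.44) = 0.31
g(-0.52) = -0.54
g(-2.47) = -1.43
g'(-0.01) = 1.09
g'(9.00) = 0.26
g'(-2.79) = 0.26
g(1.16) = 1.57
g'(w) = (2.38*w - 3.43)*(3.64*w^2 + 0.29*w - 0.16)/(-1.19*w^2 + 3.43*w + 0.86)^2 + (7.28*w + 0.29)/(-1.19*w^2 + 3.43*w + 0.86)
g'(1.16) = 2.37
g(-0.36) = -0.39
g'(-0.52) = 0.78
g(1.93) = 4.58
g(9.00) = -4.60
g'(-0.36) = 1.23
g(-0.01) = -0.20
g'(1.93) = 6.45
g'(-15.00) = 0.03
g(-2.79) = -1.52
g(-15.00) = -2.56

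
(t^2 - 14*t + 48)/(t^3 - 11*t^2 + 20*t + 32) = (t - 6)/(t^2 - 3*t - 4)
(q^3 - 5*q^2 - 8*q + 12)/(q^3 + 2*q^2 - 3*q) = (q^2 - 4*q - 12)/(q*(q + 3))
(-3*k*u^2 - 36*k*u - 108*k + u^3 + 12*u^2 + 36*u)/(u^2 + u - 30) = (-3*k*u - 18*k + u^2 + 6*u)/(u - 5)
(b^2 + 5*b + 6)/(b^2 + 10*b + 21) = (b + 2)/(b + 7)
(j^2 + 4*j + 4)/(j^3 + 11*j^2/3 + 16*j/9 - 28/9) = 9*(j + 2)/(9*j^2 + 15*j - 14)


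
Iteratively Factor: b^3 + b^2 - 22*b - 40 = (b + 2)*(b^2 - b - 20) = (b + 2)*(b + 4)*(b - 5)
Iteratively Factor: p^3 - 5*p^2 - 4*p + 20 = (p + 2)*(p^2 - 7*p + 10) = (p - 5)*(p + 2)*(p - 2)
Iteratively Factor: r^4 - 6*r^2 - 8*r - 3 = (r + 1)*(r^3 - r^2 - 5*r - 3) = (r + 1)^2*(r^2 - 2*r - 3) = (r - 3)*(r + 1)^2*(r + 1)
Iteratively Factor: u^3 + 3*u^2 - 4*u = (u - 1)*(u^2 + 4*u) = u*(u - 1)*(u + 4)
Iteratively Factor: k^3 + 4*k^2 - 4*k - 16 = (k + 4)*(k^2 - 4) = (k + 2)*(k + 4)*(k - 2)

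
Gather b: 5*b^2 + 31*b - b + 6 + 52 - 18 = 5*b^2 + 30*b + 40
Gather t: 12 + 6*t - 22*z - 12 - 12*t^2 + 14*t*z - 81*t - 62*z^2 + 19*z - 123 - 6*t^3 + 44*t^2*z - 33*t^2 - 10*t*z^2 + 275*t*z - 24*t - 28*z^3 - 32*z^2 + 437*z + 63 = -6*t^3 + t^2*(44*z - 45) + t*(-10*z^2 + 289*z - 99) - 28*z^3 - 94*z^2 + 434*z - 60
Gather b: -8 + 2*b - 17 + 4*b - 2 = 6*b - 27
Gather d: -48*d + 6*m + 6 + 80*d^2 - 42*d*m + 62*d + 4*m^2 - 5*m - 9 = 80*d^2 + d*(14 - 42*m) + 4*m^2 + m - 3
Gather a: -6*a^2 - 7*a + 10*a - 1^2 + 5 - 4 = -6*a^2 + 3*a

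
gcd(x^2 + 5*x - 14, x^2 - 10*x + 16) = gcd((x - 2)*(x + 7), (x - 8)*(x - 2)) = x - 2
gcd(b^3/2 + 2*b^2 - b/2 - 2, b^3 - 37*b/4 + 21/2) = 1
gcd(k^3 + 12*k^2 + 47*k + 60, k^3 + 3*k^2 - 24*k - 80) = k + 4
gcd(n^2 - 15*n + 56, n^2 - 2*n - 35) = n - 7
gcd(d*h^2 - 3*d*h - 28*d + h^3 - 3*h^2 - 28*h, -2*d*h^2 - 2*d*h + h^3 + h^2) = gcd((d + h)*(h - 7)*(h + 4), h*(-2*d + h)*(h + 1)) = 1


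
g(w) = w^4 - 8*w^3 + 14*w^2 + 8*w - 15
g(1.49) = 6.47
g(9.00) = 1920.00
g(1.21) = 3.15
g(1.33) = 4.71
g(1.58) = 7.27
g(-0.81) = -7.61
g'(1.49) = 9.67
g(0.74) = -4.36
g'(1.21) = 13.83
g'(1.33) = 12.20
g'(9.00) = 1232.00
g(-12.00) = 36465.00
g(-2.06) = 115.87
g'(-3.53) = -565.85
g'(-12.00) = -10696.00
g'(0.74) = 17.20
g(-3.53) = 638.38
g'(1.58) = 8.10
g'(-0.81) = -32.55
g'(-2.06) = -186.49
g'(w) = 4*w^3 - 24*w^2 + 28*w + 8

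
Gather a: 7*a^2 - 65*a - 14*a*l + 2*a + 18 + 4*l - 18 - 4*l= 7*a^2 + a*(-14*l - 63)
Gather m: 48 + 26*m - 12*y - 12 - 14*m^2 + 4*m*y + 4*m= -14*m^2 + m*(4*y + 30) - 12*y + 36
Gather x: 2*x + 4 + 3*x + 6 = 5*x + 10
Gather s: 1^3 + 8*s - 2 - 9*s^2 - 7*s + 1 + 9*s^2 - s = 0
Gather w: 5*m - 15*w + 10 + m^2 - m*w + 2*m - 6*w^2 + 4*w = m^2 + 7*m - 6*w^2 + w*(-m - 11) + 10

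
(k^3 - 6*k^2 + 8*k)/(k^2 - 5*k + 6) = k*(k - 4)/(k - 3)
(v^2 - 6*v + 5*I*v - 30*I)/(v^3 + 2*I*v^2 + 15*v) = (v - 6)/(v*(v - 3*I))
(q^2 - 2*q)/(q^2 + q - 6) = q/(q + 3)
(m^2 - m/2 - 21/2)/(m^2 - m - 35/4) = 2*(m + 3)/(2*m + 5)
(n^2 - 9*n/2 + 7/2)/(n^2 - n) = (n - 7/2)/n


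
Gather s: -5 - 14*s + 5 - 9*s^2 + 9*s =-9*s^2 - 5*s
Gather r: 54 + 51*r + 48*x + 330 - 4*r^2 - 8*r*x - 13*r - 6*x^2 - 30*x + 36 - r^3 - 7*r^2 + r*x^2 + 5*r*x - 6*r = -r^3 - 11*r^2 + r*(x^2 - 3*x + 32) - 6*x^2 + 18*x + 420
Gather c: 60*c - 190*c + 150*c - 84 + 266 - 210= 20*c - 28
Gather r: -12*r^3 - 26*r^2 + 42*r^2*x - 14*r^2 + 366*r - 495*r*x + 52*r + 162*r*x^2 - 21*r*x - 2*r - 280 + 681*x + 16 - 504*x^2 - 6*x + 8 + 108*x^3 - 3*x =-12*r^3 + r^2*(42*x - 40) + r*(162*x^2 - 516*x + 416) + 108*x^3 - 504*x^2 + 672*x - 256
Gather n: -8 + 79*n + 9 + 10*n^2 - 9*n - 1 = 10*n^2 + 70*n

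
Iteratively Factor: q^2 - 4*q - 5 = (q + 1)*(q - 5)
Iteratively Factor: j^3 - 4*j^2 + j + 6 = (j - 2)*(j^2 - 2*j - 3) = (j - 3)*(j - 2)*(j + 1)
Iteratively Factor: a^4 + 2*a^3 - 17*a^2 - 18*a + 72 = (a + 4)*(a^3 - 2*a^2 - 9*a + 18) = (a + 3)*(a + 4)*(a^2 - 5*a + 6) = (a - 2)*(a + 3)*(a + 4)*(a - 3)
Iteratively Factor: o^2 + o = (o)*(o + 1)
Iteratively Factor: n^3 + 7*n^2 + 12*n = (n)*(n^2 + 7*n + 12) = n*(n + 4)*(n + 3)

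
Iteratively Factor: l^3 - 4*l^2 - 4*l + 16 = (l - 4)*(l^2 - 4) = (l - 4)*(l - 2)*(l + 2)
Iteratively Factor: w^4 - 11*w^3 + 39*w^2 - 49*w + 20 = (w - 1)*(w^3 - 10*w^2 + 29*w - 20) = (w - 1)^2*(w^2 - 9*w + 20) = (w - 4)*(w - 1)^2*(w - 5)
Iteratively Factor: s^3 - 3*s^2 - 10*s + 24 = (s + 3)*(s^2 - 6*s + 8) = (s - 2)*(s + 3)*(s - 4)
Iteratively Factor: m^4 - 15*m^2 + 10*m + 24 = (m + 4)*(m^3 - 4*m^2 + m + 6) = (m - 3)*(m + 4)*(m^2 - m - 2) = (m - 3)*(m - 2)*(m + 4)*(m + 1)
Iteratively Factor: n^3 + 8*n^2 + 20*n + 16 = (n + 4)*(n^2 + 4*n + 4) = (n + 2)*(n + 4)*(n + 2)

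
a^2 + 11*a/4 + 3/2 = (a + 3/4)*(a + 2)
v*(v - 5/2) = v^2 - 5*v/2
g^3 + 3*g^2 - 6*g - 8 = (g - 2)*(g + 1)*(g + 4)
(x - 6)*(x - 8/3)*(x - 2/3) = x^3 - 28*x^2/3 + 196*x/9 - 32/3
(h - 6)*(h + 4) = h^2 - 2*h - 24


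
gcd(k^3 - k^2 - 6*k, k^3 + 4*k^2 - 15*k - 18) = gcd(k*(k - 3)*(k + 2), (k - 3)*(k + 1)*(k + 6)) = k - 3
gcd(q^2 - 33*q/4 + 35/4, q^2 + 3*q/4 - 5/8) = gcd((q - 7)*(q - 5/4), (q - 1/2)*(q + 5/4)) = 1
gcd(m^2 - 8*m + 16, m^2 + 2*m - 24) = m - 4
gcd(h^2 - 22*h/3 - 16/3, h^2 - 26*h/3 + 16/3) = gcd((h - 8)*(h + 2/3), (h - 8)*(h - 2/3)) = h - 8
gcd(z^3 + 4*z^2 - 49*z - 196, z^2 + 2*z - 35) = z + 7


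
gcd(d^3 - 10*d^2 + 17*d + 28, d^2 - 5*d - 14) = d - 7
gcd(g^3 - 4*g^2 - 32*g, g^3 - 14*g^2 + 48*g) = g^2 - 8*g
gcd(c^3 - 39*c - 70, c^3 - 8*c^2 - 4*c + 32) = c + 2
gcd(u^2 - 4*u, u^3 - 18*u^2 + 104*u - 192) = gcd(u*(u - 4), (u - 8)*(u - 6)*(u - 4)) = u - 4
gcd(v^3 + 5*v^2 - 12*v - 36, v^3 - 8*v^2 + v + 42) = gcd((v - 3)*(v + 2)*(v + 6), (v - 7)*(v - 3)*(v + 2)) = v^2 - v - 6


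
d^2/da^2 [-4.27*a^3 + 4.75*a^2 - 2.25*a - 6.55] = 9.5 - 25.62*a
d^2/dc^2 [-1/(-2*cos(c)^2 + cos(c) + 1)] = (16*sin(c)^4 - 17*sin(c)^2 + 13*cos(c)/2 - 3*cos(3*c)/2 - 5)/(2*sin(c)^2 + cos(c) - 1)^3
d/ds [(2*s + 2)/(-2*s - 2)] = 0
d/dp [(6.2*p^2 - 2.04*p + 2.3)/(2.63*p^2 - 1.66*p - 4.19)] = (-4.9268*p^2 - 64.054*p + 12.3656)/(6.9169*p^4 - 8.7316*p^3 - 19.2838*p^2 + 13.9108*p + 17.5561)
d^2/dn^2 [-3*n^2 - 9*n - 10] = -6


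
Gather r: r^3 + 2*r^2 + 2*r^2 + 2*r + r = r^3 + 4*r^2 + 3*r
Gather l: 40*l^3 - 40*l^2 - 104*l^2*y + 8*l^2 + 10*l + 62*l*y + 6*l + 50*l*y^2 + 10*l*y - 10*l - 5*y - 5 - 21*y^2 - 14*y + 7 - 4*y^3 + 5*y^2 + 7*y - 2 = 40*l^3 + l^2*(-104*y - 32) + l*(50*y^2 + 72*y + 6) - 4*y^3 - 16*y^2 - 12*y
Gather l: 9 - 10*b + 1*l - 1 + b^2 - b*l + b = b^2 - 9*b + l*(1 - b) + 8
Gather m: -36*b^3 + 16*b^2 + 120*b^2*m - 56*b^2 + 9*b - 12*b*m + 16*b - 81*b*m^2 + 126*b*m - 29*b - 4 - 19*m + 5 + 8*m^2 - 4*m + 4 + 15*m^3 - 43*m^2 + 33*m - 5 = -36*b^3 - 40*b^2 - 4*b + 15*m^3 + m^2*(-81*b - 35) + m*(120*b^2 + 114*b + 10)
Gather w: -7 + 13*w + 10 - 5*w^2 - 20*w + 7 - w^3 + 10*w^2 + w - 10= -w^3 + 5*w^2 - 6*w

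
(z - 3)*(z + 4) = z^2 + z - 12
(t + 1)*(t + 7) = t^2 + 8*t + 7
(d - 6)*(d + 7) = d^2 + d - 42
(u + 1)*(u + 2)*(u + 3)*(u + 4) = u^4 + 10*u^3 + 35*u^2 + 50*u + 24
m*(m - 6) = m^2 - 6*m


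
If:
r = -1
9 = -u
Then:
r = -1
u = -9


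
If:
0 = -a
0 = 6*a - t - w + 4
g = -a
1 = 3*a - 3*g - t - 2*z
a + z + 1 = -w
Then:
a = 0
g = 0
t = 3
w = 1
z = -2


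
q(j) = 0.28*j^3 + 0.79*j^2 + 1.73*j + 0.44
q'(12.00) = 141.65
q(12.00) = 618.80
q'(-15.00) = 167.03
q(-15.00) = -792.76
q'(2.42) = 10.47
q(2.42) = 13.22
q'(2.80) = 12.74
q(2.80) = 17.62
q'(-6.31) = 25.21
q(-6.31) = -49.37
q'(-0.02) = 1.70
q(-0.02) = 0.41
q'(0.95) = 3.99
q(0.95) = 3.04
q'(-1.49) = 1.24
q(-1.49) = -1.31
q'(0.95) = 3.99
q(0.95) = 3.04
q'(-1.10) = 1.01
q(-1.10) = -0.88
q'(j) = 0.84*j^2 + 1.58*j + 1.73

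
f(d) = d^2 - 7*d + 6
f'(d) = 2*d - 7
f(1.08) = -0.39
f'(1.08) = -4.84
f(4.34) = -5.54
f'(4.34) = 1.68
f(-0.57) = 10.31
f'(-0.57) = -8.14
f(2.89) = -5.88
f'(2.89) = -1.22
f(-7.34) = 111.26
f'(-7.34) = -21.68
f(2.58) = -5.40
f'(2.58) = -1.84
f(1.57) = -2.53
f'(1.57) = -3.86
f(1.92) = -3.75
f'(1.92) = -3.16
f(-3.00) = 36.00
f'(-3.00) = -13.00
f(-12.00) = 234.00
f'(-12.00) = -31.00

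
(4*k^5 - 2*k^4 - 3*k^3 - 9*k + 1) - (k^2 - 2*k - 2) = 4*k^5 - 2*k^4 - 3*k^3 - k^2 - 7*k + 3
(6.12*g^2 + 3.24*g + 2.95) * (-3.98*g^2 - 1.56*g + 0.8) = -24.3576*g^4 - 22.4424*g^3 - 11.8994*g^2 - 2.01*g + 2.36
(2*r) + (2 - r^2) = -r^2 + 2*r + 2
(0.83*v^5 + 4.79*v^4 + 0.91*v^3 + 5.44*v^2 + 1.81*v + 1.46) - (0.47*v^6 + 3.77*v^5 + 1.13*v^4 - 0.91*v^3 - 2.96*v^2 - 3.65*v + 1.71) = -0.47*v^6 - 2.94*v^5 + 3.66*v^4 + 1.82*v^3 + 8.4*v^2 + 5.46*v - 0.25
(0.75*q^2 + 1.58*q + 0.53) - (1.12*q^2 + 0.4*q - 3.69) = -0.37*q^2 + 1.18*q + 4.22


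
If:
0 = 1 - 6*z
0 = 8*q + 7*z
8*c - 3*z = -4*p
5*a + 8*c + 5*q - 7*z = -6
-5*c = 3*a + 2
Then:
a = -217/48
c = 37/16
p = -9/2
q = -7/48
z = 1/6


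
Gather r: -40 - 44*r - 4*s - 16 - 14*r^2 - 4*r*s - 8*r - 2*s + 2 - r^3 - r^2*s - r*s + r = -r^3 + r^2*(-s - 14) + r*(-5*s - 51) - 6*s - 54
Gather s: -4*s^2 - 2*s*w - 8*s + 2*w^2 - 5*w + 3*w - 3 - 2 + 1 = -4*s^2 + s*(-2*w - 8) + 2*w^2 - 2*w - 4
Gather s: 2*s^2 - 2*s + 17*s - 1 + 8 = 2*s^2 + 15*s + 7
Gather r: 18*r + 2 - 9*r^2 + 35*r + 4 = -9*r^2 + 53*r + 6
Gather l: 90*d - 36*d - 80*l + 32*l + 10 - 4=54*d - 48*l + 6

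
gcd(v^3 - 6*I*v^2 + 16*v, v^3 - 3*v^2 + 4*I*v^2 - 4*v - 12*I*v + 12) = v + 2*I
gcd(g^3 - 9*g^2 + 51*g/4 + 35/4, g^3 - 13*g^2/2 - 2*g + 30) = g - 5/2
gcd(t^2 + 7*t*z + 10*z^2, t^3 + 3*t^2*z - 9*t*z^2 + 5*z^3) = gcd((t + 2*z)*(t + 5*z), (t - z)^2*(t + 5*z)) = t + 5*z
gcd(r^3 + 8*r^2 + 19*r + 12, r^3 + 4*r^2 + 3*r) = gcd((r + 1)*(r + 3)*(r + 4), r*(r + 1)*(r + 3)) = r^2 + 4*r + 3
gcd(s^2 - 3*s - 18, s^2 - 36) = s - 6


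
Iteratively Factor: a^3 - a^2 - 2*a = (a)*(a^2 - a - 2) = a*(a + 1)*(a - 2)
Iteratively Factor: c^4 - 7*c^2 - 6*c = (c)*(c^3 - 7*c - 6) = c*(c - 3)*(c^2 + 3*c + 2) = c*(c - 3)*(c + 2)*(c + 1)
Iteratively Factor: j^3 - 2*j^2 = (j)*(j^2 - 2*j) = j^2*(j - 2)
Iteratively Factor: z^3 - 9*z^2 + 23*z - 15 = (z - 1)*(z^2 - 8*z + 15) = (z - 3)*(z - 1)*(z - 5)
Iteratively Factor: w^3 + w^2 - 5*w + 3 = (w - 1)*(w^2 + 2*w - 3) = (w - 1)^2*(w + 3)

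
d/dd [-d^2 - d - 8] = -2*d - 1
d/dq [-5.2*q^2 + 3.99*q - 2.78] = 3.99 - 10.4*q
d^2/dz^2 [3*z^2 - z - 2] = 6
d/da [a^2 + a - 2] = 2*a + 1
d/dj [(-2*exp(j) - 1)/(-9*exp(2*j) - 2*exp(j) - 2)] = (-18*exp(2*j) - 18*exp(j) + 2)*exp(j)/(81*exp(4*j) + 36*exp(3*j) + 40*exp(2*j) + 8*exp(j) + 4)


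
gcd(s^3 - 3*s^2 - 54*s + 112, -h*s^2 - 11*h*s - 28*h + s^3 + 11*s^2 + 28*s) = s + 7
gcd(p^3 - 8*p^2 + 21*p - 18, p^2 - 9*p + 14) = p - 2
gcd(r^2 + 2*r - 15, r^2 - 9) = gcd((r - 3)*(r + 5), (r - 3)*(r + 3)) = r - 3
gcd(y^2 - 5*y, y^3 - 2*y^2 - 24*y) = y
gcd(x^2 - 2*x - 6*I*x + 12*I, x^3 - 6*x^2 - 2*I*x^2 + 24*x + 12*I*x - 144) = x - 6*I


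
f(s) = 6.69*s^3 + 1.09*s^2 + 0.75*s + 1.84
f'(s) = 20.07*s^2 + 2.18*s + 0.75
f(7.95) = 3438.15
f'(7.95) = 1286.56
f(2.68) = 140.45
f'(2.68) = 150.74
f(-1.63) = -25.46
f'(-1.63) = 50.52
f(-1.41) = -15.80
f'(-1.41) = 37.58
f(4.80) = 770.41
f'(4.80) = 473.63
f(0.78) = 6.26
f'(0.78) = 14.66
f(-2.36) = -81.79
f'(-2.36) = 107.39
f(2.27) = 87.41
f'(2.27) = 109.12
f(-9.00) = -4793.63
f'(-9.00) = 1606.80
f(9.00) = 4973.89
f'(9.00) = 1646.04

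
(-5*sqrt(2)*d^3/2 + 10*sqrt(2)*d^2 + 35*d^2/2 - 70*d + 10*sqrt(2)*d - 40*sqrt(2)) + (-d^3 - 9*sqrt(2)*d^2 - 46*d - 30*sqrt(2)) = -5*sqrt(2)*d^3/2 - d^3 + sqrt(2)*d^2 + 35*d^2/2 - 116*d + 10*sqrt(2)*d - 70*sqrt(2)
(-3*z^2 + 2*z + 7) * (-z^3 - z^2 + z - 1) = 3*z^5 + z^4 - 12*z^3 - 2*z^2 + 5*z - 7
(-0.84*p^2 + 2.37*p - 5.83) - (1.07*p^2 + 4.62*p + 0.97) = -1.91*p^2 - 2.25*p - 6.8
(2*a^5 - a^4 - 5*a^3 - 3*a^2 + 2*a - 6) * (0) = 0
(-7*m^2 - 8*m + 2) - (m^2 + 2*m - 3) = -8*m^2 - 10*m + 5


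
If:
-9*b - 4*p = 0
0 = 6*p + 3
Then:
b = 2/9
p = -1/2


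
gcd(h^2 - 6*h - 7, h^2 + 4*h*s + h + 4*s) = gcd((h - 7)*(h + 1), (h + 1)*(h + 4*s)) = h + 1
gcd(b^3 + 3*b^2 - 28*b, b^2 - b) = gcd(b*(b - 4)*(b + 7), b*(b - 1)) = b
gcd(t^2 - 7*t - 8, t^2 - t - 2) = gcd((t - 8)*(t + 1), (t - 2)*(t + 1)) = t + 1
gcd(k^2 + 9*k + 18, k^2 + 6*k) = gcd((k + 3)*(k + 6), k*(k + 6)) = k + 6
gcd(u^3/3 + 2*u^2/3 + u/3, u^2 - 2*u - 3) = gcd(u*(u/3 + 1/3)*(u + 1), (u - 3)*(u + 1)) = u + 1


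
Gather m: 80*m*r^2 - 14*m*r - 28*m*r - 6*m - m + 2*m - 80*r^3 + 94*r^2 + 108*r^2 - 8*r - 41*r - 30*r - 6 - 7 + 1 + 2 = m*(80*r^2 - 42*r - 5) - 80*r^3 + 202*r^2 - 79*r - 10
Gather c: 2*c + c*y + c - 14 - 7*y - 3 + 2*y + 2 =c*(y + 3) - 5*y - 15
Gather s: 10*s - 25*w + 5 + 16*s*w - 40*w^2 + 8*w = s*(16*w + 10) - 40*w^2 - 17*w + 5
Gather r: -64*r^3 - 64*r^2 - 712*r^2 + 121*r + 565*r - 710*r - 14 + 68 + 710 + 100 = -64*r^3 - 776*r^2 - 24*r + 864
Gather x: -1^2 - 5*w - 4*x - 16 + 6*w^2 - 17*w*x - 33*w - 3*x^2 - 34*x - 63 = 6*w^2 - 38*w - 3*x^2 + x*(-17*w - 38) - 80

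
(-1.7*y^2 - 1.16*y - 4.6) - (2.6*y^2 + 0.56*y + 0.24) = -4.3*y^2 - 1.72*y - 4.84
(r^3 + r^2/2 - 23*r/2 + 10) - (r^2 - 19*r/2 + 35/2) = r^3 - r^2/2 - 2*r - 15/2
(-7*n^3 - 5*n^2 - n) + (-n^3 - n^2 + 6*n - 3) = -8*n^3 - 6*n^2 + 5*n - 3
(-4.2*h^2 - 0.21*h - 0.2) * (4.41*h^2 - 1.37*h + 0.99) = -18.522*h^4 + 4.8279*h^3 - 4.7523*h^2 + 0.0661*h - 0.198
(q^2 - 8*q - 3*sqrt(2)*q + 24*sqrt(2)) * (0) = 0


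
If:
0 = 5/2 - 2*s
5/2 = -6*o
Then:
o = -5/12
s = 5/4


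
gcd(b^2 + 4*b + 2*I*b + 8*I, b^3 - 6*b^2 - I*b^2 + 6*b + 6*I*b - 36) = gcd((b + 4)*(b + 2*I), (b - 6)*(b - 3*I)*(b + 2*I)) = b + 2*I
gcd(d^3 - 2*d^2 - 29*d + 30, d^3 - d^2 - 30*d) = d^2 - d - 30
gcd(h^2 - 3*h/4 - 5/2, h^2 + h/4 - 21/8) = 1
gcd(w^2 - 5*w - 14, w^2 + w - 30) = 1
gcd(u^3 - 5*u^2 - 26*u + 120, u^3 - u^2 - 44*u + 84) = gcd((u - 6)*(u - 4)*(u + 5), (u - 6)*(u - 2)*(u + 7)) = u - 6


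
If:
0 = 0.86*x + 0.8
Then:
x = -0.93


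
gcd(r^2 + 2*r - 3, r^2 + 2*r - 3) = r^2 + 2*r - 3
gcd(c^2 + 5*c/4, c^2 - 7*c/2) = c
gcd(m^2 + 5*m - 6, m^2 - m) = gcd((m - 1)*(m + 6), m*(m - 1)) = m - 1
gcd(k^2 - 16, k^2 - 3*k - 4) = k - 4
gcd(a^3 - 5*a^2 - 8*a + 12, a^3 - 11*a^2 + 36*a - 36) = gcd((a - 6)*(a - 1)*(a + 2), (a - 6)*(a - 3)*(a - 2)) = a - 6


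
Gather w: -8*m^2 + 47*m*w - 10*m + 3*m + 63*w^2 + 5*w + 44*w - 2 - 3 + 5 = -8*m^2 - 7*m + 63*w^2 + w*(47*m + 49)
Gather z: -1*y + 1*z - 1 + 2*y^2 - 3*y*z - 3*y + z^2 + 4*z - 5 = 2*y^2 - 4*y + z^2 + z*(5 - 3*y) - 6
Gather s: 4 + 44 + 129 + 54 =231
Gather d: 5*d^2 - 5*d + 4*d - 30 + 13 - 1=5*d^2 - d - 18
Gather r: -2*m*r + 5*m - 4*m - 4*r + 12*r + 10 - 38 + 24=m + r*(8 - 2*m) - 4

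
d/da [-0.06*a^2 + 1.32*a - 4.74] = 1.32 - 0.12*a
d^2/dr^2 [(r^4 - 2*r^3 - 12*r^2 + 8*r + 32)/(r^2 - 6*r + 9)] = 2*(r^4 - 12*r^3 + 54*r^2 - 118*r + 36)/(r^4 - 12*r^3 + 54*r^2 - 108*r + 81)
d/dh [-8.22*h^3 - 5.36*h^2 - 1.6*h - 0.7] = -24.66*h^2 - 10.72*h - 1.6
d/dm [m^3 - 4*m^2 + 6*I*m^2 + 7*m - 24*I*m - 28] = 3*m^2 + m*(-8 + 12*I) + 7 - 24*I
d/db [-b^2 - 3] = -2*b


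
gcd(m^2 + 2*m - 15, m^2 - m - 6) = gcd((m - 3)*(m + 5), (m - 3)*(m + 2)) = m - 3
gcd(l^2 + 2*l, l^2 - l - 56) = 1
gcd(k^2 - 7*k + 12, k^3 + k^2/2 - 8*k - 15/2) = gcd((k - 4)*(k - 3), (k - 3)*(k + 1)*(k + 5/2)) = k - 3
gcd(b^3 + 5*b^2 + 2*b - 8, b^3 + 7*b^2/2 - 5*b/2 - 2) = b^2 + 3*b - 4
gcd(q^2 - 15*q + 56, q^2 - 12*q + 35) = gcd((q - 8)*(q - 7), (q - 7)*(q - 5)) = q - 7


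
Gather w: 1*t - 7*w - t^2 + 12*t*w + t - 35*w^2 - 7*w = -t^2 + 2*t - 35*w^2 + w*(12*t - 14)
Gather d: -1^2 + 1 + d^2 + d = d^2 + d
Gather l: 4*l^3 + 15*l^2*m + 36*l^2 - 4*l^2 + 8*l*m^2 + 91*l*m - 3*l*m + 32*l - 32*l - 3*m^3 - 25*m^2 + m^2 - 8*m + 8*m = 4*l^3 + l^2*(15*m + 32) + l*(8*m^2 + 88*m) - 3*m^3 - 24*m^2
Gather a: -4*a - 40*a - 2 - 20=-44*a - 22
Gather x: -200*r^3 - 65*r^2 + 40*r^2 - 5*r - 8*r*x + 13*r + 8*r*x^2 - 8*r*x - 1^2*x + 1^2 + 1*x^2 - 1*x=-200*r^3 - 25*r^2 + 8*r + x^2*(8*r + 1) + x*(-16*r - 2) + 1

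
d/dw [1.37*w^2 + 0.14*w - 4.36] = 2.74*w + 0.14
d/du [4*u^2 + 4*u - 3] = 8*u + 4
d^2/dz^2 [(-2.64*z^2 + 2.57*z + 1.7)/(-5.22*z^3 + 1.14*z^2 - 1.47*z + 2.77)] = (143.871552*z^6 - 420.170328*z^5 - 585.65268*z^4 + 737.89074*z^3 - 587.472048*z^2 - 81.699444*z + 22.972806)/(142.236648*z^9 - 93.189528*z^8 + 140.51718*z^7 - 280.401804*z^6 + 138.473226*z^5 - 145.721862*z^4 + 151.185933*z^3 - 44.198397*z^2 + 33.837489*z - 21.253933)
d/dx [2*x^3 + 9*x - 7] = 6*x^2 + 9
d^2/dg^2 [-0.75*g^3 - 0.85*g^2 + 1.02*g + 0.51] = -4.5*g - 1.7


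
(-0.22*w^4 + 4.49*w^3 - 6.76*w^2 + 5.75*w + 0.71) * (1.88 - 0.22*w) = 0.0484*w^5 - 1.4014*w^4 + 9.9284*w^3 - 13.9738*w^2 + 10.6538*w + 1.3348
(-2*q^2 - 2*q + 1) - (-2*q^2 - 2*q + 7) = -6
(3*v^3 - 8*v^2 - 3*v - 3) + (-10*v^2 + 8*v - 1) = 3*v^3 - 18*v^2 + 5*v - 4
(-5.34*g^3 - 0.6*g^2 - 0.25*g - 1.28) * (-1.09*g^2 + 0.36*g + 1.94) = 5.8206*g^5 - 1.2684*g^4 - 10.3031*g^3 + 0.1412*g^2 - 0.9458*g - 2.4832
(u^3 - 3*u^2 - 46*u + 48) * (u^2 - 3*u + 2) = u^5 - 6*u^4 - 35*u^3 + 180*u^2 - 236*u + 96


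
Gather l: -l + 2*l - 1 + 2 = l + 1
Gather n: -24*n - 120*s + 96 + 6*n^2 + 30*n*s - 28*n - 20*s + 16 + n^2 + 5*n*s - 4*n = 7*n^2 + n*(35*s - 56) - 140*s + 112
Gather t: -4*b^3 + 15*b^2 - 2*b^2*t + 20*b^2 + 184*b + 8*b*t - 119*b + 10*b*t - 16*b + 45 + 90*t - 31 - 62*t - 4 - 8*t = -4*b^3 + 35*b^2 + 49*b + t*(-2*b^2 + 18*b + 20) + 10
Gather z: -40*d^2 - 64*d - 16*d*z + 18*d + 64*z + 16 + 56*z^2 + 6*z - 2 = -40*d^2 - 46*d + 56*z^2 + z*(70 - 16*d) + 14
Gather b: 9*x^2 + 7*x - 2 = 9*x^2 + 7*x - 2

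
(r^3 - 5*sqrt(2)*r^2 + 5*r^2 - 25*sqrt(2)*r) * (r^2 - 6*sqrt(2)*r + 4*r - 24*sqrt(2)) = r^5 - 11*sqrt(2)*r^4 + 9*r^4 - 99*sqrt(2)*r^3 + 80*r^3 - 220*sqrt(2)*r^2 + 540*r^2 + 1200*r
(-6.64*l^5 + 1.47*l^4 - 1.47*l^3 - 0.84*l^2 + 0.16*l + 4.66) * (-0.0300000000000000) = 0.1992*l^5 - 0.0441*l^4 + 0.0441*l^3 + 0.0252*l^2 - 0.0048*l - 0.1398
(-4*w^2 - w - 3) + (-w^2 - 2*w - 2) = -5*w^2 - 3*w - 5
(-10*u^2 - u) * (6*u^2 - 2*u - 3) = -60*u^4 + 14*u^3 + 32*u^2 + 3*u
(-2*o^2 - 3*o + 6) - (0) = -2*o^2 - 3*o + 6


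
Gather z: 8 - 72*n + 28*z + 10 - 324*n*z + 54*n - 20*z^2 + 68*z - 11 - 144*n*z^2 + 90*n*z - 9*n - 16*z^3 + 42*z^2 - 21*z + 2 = -27*n - 16*z^3 + z^2*(22 - 144*n) + z*(75 - 234*n) + 9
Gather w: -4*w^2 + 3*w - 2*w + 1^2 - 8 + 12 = -4*w^2 + w + 5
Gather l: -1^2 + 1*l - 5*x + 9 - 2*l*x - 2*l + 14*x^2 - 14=l*(-2*x - 1) + 14*x^2 - 5*x - 6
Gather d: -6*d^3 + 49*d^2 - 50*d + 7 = -6*d^3 + 49*d^2 - 50*d + 7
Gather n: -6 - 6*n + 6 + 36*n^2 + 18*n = 36*n^2 + 12*n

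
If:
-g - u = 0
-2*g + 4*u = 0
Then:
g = 0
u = 0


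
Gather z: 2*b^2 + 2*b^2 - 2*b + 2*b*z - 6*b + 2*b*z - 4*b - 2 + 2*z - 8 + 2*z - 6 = 4*b^2 - 12*b + z*(4*b + 4) - 16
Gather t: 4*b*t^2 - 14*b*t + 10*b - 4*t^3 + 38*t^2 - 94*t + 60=10*b - 4*t^3 + t^2*(4*b + 38) + t*(-14*b - 94) + 60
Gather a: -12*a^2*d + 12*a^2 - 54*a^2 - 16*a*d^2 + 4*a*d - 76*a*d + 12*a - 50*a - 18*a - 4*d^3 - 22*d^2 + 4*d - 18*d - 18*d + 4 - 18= a^2*(-12*d - 42) + a*(-16*d^2 - 72*d - 56) - 4*d^3 - 22*d^2 - 32*d - 14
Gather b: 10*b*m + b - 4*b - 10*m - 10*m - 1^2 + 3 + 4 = b*(10*m - 3) - 20*m + 6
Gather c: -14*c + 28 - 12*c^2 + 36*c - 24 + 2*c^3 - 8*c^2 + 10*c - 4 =2*c^3 - 20*c^2 + 32*c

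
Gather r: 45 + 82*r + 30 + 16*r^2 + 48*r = 16*r^2 + 130*r + 75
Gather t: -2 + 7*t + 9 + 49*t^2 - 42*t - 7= 49*t^2 - 35*t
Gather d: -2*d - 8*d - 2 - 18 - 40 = -10*d - 60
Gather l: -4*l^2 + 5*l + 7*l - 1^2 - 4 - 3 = -4*l^2 + 12*l - 8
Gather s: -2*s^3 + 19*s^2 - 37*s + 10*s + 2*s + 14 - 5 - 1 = -2*s^3 + 19*s^2 - 25*s + 8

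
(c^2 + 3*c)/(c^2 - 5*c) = (c + 3)/(c - 5)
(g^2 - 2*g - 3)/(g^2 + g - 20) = (g^2 - 2*g - 3)/(g^2 + g - 20)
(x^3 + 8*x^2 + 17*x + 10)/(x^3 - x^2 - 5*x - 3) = (x^2 + 7*x + 10)/(x^2 - 2*x - 3)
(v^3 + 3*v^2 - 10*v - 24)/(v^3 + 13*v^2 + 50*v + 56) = (v - 3)/(v + 7)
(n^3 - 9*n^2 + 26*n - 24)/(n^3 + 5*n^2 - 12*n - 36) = (n^2 - 6*n + 8)/(n^2 + 8*n + 12)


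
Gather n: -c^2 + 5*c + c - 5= -c^2 + 6*c - 5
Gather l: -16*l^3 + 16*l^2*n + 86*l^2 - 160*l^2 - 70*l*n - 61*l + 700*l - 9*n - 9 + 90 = -16*l^3 + l^2*(16*n - 74) + l*(639 - 70*n) - 9*n + 81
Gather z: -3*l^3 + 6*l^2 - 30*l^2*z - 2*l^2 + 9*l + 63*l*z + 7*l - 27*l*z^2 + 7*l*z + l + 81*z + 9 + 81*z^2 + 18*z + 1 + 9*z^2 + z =-3*l^3 + 4*l^2 + 17*l + z^2*(90 - 27*l) + z*(-30*l^2 + 70*l + 100) + 10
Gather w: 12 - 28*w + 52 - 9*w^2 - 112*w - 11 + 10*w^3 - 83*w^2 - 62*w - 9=10*w^3 - 92*w^2 - 202*w + 44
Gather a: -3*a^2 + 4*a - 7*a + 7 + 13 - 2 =-3*a^2 - 3*a + 18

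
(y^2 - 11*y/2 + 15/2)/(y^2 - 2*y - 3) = (y - 5/2)/(y + 1)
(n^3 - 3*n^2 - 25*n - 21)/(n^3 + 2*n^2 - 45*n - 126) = (n + 1)/(n + 6)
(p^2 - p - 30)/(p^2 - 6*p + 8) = (p^2 - p - 30)/(p^2 - 6*p + 8)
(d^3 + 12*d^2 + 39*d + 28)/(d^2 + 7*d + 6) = (d^2 + 11*d + 28)/(d + 6)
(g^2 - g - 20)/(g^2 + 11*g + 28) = (g - 5)/(g + 7)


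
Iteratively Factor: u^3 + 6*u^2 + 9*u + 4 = (u + 1)*(u^2 + 5*u + 4) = (u + 1)^2*(u + 4)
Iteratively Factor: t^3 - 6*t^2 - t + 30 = (t - 5)*(t^2 - t - 6) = (t - 5)*(t + 2)*(t - 3)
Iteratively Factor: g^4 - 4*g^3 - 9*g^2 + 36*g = (g - 4)*(g^3 - 9*g) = g*(g - 4)*(g^2 - 9) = g*(g - 4)*(g + 3)*(g - 3)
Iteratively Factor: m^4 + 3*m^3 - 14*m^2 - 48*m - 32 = (m + 1)*(m^3 + 2*m^2 - 16*m - 32) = (m - 4)*(m + 1)*(m^2 + 6*m + 8) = (m - 4)*(m + 1)*(m + 2)*(m + 4)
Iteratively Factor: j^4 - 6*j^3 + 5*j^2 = (j - 5)*(j^3 - j^2) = j*(j - 5)*(j^2 - j) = j*(j - 5)*(j - 1)*(j)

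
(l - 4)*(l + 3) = l^2 - l - 12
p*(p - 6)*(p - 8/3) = p^3 - 26*p^2/3 + 16*p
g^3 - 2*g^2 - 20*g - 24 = (g - 6)*(g + 2)^2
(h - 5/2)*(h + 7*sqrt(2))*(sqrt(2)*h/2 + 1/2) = sqrt(2)*h^3/2 - 5*sqrt(2)*h^2/4 + 15*h^2/2 - 75*h/4 + 7*sqrt(2)*h/2 - 35*sqrt(2)/4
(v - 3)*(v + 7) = v^2 + 4*v - 21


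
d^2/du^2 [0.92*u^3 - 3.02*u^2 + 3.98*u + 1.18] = 5.52*u - 6.04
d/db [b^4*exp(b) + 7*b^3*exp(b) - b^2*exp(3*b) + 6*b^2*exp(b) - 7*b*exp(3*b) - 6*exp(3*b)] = (b^4 + 11*b^3 - 3*b^2*exp(2*b) + 27*b^2 - 23*b*exp(2*b) + 12*b - 25*exp(2*b))*exp(b)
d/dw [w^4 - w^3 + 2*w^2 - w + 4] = 4*w^3 - 3*w^2 + 4*w - 1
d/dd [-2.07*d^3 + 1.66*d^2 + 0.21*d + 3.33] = -6.21*d^2 + 3.32*d + 0.21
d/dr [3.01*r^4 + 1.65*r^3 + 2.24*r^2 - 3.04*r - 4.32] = 12.04*r^3 + 4.95*r^2 + 4.48*r - 3.04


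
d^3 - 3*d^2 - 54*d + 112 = (d - 8)*(d - 2)*(d + 7)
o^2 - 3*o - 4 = (o - 4)*(o + 1)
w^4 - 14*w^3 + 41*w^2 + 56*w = w*(w - 8)*(w - 7)*(w + 1)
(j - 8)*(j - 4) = j^2 - 12*j + 32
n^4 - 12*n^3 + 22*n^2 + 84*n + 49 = (n - 7)^2*(n + 1)^2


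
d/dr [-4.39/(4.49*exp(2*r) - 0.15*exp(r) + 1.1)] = (39.4222*exp(r) - 0.6585)*exp(r)/(4.49*exp(2*r) - 0.15*exp(r) + 1.1)^2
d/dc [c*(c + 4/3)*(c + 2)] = 3*c^2 + 20*c/3 + 8/3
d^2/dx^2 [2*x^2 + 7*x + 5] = 4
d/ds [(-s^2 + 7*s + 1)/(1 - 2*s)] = (2*s^2 - 2*s + 9)/(4*s^2 - 4*s + 1)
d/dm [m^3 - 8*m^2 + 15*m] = 3*m^2 - 16*m + 15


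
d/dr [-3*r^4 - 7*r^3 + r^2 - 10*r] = -12*r^3 - 21*r^2 + 2*r - 10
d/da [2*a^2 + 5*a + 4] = 4*a + 5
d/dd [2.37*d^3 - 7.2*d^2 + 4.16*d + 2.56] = 7.11*d^2 - 14.4*d + 4.16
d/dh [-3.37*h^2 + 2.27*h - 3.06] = 2.27 - 6.74*h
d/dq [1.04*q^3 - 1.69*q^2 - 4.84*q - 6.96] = 3.12*q^2 - 3.38*q - 4.84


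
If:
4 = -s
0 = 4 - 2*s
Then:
No Solution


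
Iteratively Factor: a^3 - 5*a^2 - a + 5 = (a + 1)*(a^2 - 6*a + 5) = (a - 1)*(a + 1)*(a - 5)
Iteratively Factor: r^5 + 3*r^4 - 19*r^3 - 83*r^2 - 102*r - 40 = (r + 1)*(r^4 + 2*r^3 - 21*r^2 - 62*r - 40) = (r + 1)^2*(r^3 + r^2 - 22*r - 40) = (r + 1)^2*(r + 2)*(r^2 - r - 20) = (r + 1)^2*(r + 2)*(r + 4)*(r - 5)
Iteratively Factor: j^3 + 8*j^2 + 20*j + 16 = (j + 2)*(j^2 + 6*j + 8) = (j + 2)*(j + 4)*(j + 2)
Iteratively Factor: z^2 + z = (z)*(z + 1)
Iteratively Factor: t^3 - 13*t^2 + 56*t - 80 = (t - 4)*(t^2 - 9*t + 20) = (t - 5)*(t - 4)*(t - 4)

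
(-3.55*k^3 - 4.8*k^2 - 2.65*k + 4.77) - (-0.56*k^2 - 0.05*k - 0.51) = -3.55*k^3 - 4.24*k^2 - 2.6*k + 5.28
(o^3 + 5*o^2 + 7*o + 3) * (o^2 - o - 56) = o^5 + 4*o^4 - 54*o^3 - 284*o^2 - 395*o - 168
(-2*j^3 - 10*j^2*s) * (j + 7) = -2*j^4 - 10*j^3*s - 14*j^3 - 70*j^2*s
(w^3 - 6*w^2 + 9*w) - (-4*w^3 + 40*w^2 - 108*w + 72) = 5*w^3 - 46*w^2 + 117*w - 72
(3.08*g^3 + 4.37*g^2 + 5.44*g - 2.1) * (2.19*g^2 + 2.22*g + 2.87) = 6.7452*g^5 + 16.4079*g^4 + 30.4546*g^3 + 20.0197*g^2 + 10.9508*g - 6.027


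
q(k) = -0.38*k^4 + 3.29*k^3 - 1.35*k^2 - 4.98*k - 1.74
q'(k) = -1.52*k^3 + 9.87*k^2 - 2.7*k - 4.98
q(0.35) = -3.51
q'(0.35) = -4.78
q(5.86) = 136.67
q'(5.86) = 12.26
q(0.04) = -1.94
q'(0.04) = -5.07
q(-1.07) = -2.49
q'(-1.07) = 11.07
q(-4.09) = -335.38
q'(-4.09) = 275.16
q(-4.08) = -332.64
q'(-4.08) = 273.57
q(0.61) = -4.59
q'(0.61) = -3.30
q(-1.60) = -13.19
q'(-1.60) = 30.83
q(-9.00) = -4957.86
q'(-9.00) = 1926.87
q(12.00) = -2450.46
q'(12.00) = -1242.66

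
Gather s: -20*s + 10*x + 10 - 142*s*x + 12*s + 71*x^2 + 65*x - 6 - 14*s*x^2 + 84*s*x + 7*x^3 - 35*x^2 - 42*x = s*(-14*x^2 - 58*x - 8) + 7*x^3 + 36*x^2 + 33*x + 4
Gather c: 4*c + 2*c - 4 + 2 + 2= 6*c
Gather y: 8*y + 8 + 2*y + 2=10*y + 10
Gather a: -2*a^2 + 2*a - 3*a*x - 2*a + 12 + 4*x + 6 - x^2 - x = -2*a^2 - 3*a*x - x^2 + 3*x + 18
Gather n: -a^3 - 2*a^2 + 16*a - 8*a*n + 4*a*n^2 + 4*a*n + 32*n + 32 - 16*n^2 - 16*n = -a^3 - 2*a^2 + 16*a + n^2*(4*a - 16) + n*(16 - 4*a) + 32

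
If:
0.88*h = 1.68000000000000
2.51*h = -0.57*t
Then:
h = 1.91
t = -8.41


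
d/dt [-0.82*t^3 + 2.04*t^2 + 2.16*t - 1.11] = -2.46*t^2 + 4.08*t + 2.16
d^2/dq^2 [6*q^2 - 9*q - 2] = 12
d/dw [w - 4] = 1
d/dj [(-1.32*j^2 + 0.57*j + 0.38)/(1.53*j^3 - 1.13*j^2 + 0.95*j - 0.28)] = (2.0196*j^4 - 1.7442*j^3 - 2.3541*j^2 + 1.598*j - 0.5206)/(2.3409*j^6 - 3.4578*j^5 + 4.1839*j^4 - 3.0038*j^3 + 1.5353*j^2 - 0.532*j + 0.0784)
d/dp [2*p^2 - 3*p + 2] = 4*p - 3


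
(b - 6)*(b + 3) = b^2 - 3*b - 18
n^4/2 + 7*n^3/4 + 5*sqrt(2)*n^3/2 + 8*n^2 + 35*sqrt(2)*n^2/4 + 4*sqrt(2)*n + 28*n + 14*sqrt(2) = (n/2 + sqrt(2))*(n + 7/2)*(n + sqrt(2))*(n + 2*sqrt(2))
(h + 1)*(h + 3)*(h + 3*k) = h^3 + 3*h^2*k + 4*h^2 + 12*h*k + 3*h + 9*k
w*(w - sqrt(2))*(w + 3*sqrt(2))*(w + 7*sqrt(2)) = w^4 + 9*sqrt(2)*w^3 + 22*w^2 - 42*sqrt(2)*w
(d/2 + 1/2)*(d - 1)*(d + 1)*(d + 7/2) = d^4/2 + 9*d^3/4 + 5*d^2/4 - 9*d/4 - 7/4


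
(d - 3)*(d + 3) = d^2 - 9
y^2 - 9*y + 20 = (y - 5)*(y - 4)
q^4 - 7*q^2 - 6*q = q*(q - 3)*(q + 1)*(q + 2)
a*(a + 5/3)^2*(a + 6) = a^4 + 28*a^3/3 + 205*a^2/9 + 50*a/3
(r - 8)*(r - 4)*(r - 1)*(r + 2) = r^4 - 11*r^3 + 18*r^2 + 56*r - 64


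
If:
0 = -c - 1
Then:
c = -1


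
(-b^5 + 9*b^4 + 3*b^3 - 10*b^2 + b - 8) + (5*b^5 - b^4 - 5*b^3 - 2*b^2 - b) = 4*b^5 + 8*b^4 - 2*b^3 - 12*b^2 - 8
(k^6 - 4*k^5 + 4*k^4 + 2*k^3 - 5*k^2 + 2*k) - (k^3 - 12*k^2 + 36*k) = k^6 - 4*k^5 + 4*k^4 + k^3 + 7*k^2 - 34*k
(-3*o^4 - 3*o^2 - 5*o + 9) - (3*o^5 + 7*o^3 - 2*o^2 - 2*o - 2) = -3*o^5 - 3*o^4 - 7*o^3 - o^2 - 3*o + 11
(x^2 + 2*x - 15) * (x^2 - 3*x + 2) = x^4 - x^3 - 19*x^2 + 49*x - 30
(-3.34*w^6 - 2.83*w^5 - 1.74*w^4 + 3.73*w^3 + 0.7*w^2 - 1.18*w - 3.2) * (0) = 0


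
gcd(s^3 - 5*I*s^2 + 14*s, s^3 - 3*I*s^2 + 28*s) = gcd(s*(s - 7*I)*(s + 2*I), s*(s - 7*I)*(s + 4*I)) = s^2 - 7*I*s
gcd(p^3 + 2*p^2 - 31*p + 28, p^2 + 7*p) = p + 7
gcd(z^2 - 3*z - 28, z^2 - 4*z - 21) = z - 7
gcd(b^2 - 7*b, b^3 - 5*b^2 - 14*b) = b^2 - 7*b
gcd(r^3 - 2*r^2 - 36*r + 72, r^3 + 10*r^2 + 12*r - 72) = r^2 + 4*r - 12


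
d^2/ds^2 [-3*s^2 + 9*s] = -6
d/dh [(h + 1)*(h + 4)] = 2*h + 5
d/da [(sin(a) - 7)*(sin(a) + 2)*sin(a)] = (3*sin(a)^2 - 10*sin(a) - 14)*cos(a)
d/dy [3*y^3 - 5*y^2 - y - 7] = 9*y^2 - 10*y - 1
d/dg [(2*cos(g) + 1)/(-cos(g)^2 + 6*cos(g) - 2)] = 2*(sin(g)^2 - cos(g) + 4)*sin(g)/(sin(g)^2 + 6*cos(g) - 3)^2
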